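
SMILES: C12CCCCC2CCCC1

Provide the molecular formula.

C10H18

Heavy atoms from the SMILES: 10 C.
Implicit hydrogens by atom environment:
  8 × C: 2 H each → 16
  2 × C: 1 H each → 2
  Total hydrogens = 18.
Molecular formula: C10H18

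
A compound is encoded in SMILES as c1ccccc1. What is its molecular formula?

Heavy atoms from the SMILES: 6 C.
Implicit hydrogens by atom environment:
  6 × C (aromatic): 1 H each → 6
  Total hydrogens = 6.
Molecular formula: C6H6

C6H6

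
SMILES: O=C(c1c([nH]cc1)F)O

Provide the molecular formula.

Heavy atoms from the SMILES: 5 C, 1 F, 1 N, 2 O.
Implicit hydrogens by atom environment:
  2 × C (aromatic): 1 H each → 2
  2 × C (aromatic): no H
  1 × C: no H
  1 × F: no H
  1 × N (aromatic): 1 H
  1 × O: 1 H
  1 × O: no H
  Total hydrogens = 4.
Molecular formula: C5H4FNO2

C5H4FNO2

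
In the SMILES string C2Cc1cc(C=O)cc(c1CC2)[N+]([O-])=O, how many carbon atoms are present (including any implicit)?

11

The symbol for carbon appears 11 times in the SMILES. Lowercase c denotes aromatic carbon and counts toward C.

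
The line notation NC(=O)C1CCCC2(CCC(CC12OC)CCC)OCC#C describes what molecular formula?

Heavy atoms from the SMILES: 18 C, 1 N, 3 O.
Implicit hydrogens by atom environment:
  9 × C: 2 H each → 18
  4 × C: no H
  3 × C: 1 H each → 3
  3 × O: no H
  2 × C: 3 H each → 6
  1 × N: 2 H
  Total hydrogens = 29.
Molecular formula: C18H29NO3

C18H29NO3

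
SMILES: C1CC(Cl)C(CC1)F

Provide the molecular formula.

C6H10ClF

Heavy atoms from the SMILES: 6 C, 1 Cl, 1 F.
Implicit hydrogens by atom environment:
  4 × C: 2 H each → 8
  2 × C: 1 H each → 2
  1 × Cl: no H
  1 × F: no H
  Total hydrogens = 10.
Molecular formula: C6H10ClF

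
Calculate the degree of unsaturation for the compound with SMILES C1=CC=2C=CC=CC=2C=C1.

7

Molecular formula from the SMILES: C10H8.
DoU = (2C + 2 + N − H − X)/2 = (2·10 + 2 + 0 − 8 − 0)/2 = 14/2 = 7.
(Structurally: 2 ring(s) + 5 π bond(s) = 7.)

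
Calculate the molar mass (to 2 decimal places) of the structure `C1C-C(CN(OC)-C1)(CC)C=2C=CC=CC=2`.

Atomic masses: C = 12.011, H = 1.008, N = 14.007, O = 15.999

219.33

Molecular formula: C14H21NO.
M = 14×12.011 + 21×1.008 + 1×14.007 + 1×15.999 = 219.33 g/mol.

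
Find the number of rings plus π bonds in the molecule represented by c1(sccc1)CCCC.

3

Molecular formula from the SMILES: C8H12S.
DoU = (2C + 2 + N − H − X)/2 = (2·8 + 2 + 0 − 12 − 0)/2 = 6/2 = 3.
(Structurally: 1 ring(s) + 2 π bond(s) = 3.)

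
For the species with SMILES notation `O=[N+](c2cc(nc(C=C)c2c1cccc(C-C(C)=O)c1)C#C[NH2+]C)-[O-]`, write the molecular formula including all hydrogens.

Heavy atoms from the SMILES: 19 C, 3 N, 3 O.
Implicit hydrogens by atom environment:
  6 × C (aromatic): no H
  5 × C (aromatic): 1 H each → 5
  3 × C: no H
  2 × C: 3 H each → 6
  2 × C: 2 H each → 4
  2 × O: no H
  1 × C: 1 H
  1 × N (charge +1): 2 H
  1 × N (aromatic): no H
  1 × N (charge +1): no H
  1 × O (charge -1): no H
  Total hydrogens = 18.
Net charge +1.
Molecular formula: C19H18N3O3+

C19H18N3O3+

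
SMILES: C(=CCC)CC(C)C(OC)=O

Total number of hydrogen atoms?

16

Hydrogens are implicit in SMILES; fill each atom to its normal valence:
  3 × C: 3 H each → 9
  3 × C: 1 H each → 3
  2 × C: 2 H each → 4
  2 × O: no H
  1 × C: no H
  Total hydrogens = 16.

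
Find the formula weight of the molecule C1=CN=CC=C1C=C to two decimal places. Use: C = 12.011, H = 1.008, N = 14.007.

105.14

Molecular formula: C7H7N.
M = 7×12.011 + 7×1.008 + 1×14.007 = 105.14 g/mol.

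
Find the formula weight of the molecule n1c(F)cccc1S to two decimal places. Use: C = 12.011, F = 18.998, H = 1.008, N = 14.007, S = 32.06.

Molecular formula: C5H4FNS.
M = 5×12.011 + 1×18.998 + 4×1.008 + 1×14.007 + 1×32.06 = 129.15 g/mol.

129.15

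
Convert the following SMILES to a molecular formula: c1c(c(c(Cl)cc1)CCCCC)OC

Heavy atoms from the SMILES: 12 C, 1 Cl, 1 O.
Implicit hydrogens by atom environment:
  4 × C: 2 H each → 8
  3 × C (aromatic): 1 H each → 3
  3 × C (aromatic): no H
  2 × C: 3 H each → 6
  1 × Cl: no H
  1 × O: no H
  Total hydrogens = 17.
Molecular formula: C12H17ClO

C12H17ClO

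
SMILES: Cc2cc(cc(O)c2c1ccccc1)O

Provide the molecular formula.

Heavy atoms from the SMILES: 13 C, 2 O.
Implicit hydrogens by atom environment:
  7 × C (aromatic): 1 H each → 7
  5 × C (aromatic): no H
  2 × O: 1 H each → 2
  1 × C: 3 H
  Total hydrogens = 12.
Molecular formula: C13H12O2

C13H12O2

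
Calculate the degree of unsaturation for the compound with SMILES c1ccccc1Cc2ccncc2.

8

Molecular formula from the SMILES: C12H11N.
DoU = (2C + 2 + N − H − X)/2 = (2·12 + 2 + 1 − 11 − 0)/2 = 16/2 = 8.
(Structurally: 2 ring(s) + 6 π bond(s) = 8.)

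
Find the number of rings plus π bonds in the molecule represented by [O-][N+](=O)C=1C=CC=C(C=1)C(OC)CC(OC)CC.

Molecular formula from the SMILES: C13H19NO4.
DoU = (2C + 2 + N − H − X)/2 = (2·13 + 2 + 1 − 19 − 0)/2 = 10/2 = 5.
(Structurally: 1 ring(s) + 4 π bond(s) = 5.)

5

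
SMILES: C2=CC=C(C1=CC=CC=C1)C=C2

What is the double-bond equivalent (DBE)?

8

Molecular formula from the SMILES: C12H10.
DoU = (2C + 2 + N − H − X)/2 = (2·12 + 2 + 0 − 10 − 0)/2 = 16/2 = 8.
(Structurally: 2 ring(s) + 6 π bond(s) = 8.)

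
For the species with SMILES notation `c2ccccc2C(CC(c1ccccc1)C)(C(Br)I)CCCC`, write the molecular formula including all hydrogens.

Heavy atoms from the SMILES: 1 Br, 21 C, 1 I.
Implicit hydrogens by atom environment:
  10 × C (aromatic): 1 H each → 10
  4 × C: 2 H each → 8
  2 × C: 3 H each → 6
  2 × C: 1 H each → 2
  2 × C (aromatic): no H
  1 × Br: no H
  1 × C: no H
  1 × I: no H
  Total hydrogens = 26.
Molecular formula: C21H26BrI

C21H26BrI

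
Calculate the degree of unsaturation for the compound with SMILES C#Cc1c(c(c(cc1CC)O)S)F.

6

Molecular formula from the SMILES: C10H9FOS.
DoU = (2C + 2 + N − H − X)/2 = (2·10 + 2 + 0 − 9 − 1)/2 = 12/2 = 6.
(Structurally: 1 ring(s) + 5 π bond(s) = 6.)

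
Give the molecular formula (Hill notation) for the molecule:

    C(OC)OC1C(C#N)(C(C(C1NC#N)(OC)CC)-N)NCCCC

C16H29N5O3

Heavy atoms from the SMILES: 16 C, 5 N, 3 O.
Implicit hydrogens by atom environment:
  5 × C: 2 H each → 10
  4 × C: 3 H each → 12
  4 × C: no H
  3 × C: 1 H each → 3
  3 × O: no H
  2 × N: 1 H each → 2
  2 × N: no H
  1 × N: 2 H
  Total hydrogens = 29.
Molecular formula: C16H29N5O3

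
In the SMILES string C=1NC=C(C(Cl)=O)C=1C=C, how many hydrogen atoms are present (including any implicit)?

Hydrogens are implicit in SMILES; fill each atom to its normal valence:
  2 × C (aromatic): 1 H each → 2
  2 × C (aromatic): no H
  1 × C: 2 H
  1 × C: 1 H
  1 × C: no H
  1 × Cl: no H
  1 × N (aromatic): 1 H
  1 × O: no H
  Total hydrogens = 6.

6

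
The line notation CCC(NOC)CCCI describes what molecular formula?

C7H16INO

Heavy atoms from the SMILES: 7 C, 1 I, 1 N, 1 O.
Implicit hydrogens by atom environment:
  4 × C: 2 H each → 8
  2 × C: 3 H each → 6
  1 × C: 1 H
  1 × I: no H
  1 × N: 1 H
  1 × O: no H
  Total hydrogens = 16.
Molecular formula: C7H16INO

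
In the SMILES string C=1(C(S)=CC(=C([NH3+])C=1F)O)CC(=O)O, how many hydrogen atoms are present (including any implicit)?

9

Hydrogens are implicit in SMILES; fill each atom to its normal valence:
  5 × C (aromatic): no H
  2 × O: 1 H each → 2
  1 × C: 2 H
  1 × C (aromatic): 1 H
  1 × C: no H
  1 × F: no H
  1 × N (charge +1): 3 H
  1 × O: no H
  1 × S: 1 H
  Total hydrogens = 9.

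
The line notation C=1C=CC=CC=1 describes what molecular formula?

Heavy atoms from the SMILES: 6 C.
Implicit hydrogens by atom environment:
  6 × C (aromatic): 1 H each → 6
  Total hydrogens = 6.
Molecular formula: C6H6

C6H6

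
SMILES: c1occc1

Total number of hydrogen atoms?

Hydrogens are implicit in SMILES; fill each atom to its normal valence:
  4 × C (aromatic): 1 H each → 4
  1 × O (aromatic): no H
  Total hydrogens = 4.

4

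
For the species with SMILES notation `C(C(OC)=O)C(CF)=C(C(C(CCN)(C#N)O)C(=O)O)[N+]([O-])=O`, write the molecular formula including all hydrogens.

C12H16FN3O7

Heavy atoms from the SMILES: 12 C, 1 F, 3 N, 7 O.
Implicit hydrogens by atom environment:
  6 × C: no H
  4 × C: 2 H each → 8
  4 × O: no H
  2 × O: 1 H each → 2
  1 × C: 3 H
  1 × C: 1 H
  1 × F: no H
  1 × N: 2 H
  1 × N (charge +1): no H
  1 × N: no H
  1 × O (charge -1): no H
  Total hydrogens = 16.
Molecular formula: C12H16FN3O7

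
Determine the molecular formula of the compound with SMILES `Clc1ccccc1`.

C6H5Cl

Heavy atoms from the SMILES: 6 C, 1 Cl.
Implicit hydrogens by atom environment:
  5 × C (aromatic): 1 H each → 5
  1 × C (aromatic): no H
  1 × Cl: no H
  Total hydrogens = 5.
Molecular formula: C6H5Cl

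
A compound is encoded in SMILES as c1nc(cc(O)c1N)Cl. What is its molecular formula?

Heavy atoms from the SMILES: 5 C, 1 Cl, 2 N, 1 O.
Implicit hydrogens by atom environment:
  3 × C (aromatic): no H
  2 × C (aromatic): 1 H each → 2
  1 × Cl: no H
  1 × N: 2 H
  1 × N (aromatic): no H
  1 × O: 1 H
  Total hydrogens = 5.
Molecular formula: C5H5ClN2O

C5H5ClN2O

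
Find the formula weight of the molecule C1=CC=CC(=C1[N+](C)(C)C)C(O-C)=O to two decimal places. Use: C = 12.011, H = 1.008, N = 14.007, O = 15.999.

194.25

Molecular formula: C11H16NO2+.
M = 11×12.011 + 16×1.008 + 1×14.007 + 2×15.999 = 194.25 g/mol.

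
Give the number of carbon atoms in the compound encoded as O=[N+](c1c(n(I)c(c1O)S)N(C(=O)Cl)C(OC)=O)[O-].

7

The symbol for carbon appears 7 times in the SMILES. Lowercase c denotes aromatic carbon and counts toward C.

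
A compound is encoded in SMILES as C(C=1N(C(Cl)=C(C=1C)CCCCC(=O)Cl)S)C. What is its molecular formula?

C12H17Cl2NOS

Heavy atoms from the SMILES: 12 C, 2 Cl, 1 N, 1 O, 1 S.
Implicit hydrogens by atom environment:
  5 × C: 2 H each → 10
  4 × C (aromatic): no H
  2 × C: 3 H each → 6
  2 × Cl: no H
  1 × C: no H
  1 × N (aromatic): no H
  1 × O: no H
  1 × S: 1 H
  Total hydrogens = 17.
Molecular formula: C12H17Cl2NOS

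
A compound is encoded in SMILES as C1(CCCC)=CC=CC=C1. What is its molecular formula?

C10H14

Heavy atoms from the SMILES: 10 C.
Implicit hydrogens by atom environment:
  5 × C (aromatic): 1 H each → 5
  3 × C: 2 H each → 6
  1 × C: 3 H
  1 × C (aromatic): no H
  Total hydrogens = 14.
Molecular formula: C10H14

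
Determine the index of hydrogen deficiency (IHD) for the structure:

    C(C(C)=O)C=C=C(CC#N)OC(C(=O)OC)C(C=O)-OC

7

Molecular formula from the SMILES: C14H17NO6.
DoU = (2C + 2 + N − H − X)/2 = (2·14 + 2 + 1 − 17 − 0)/2 = 14/2 = 7.
(Structurally: 0 ring(s) + 7 π bond(s) = 7.)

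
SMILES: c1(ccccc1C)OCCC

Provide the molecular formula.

C10H14O

Heavy atoms from the SMILES: 10 C, 1 O.
Implicit hydrogens by atom environment:
  4 × C (aromatic): 1 H each → 4
  2 × C: 3 H each → 6
  2 × C: 2 H each → 4
  2 × C (aromatic): no H
  1 × O: no H
  Total hydrogens = 14.
Molecular formula: C10H14O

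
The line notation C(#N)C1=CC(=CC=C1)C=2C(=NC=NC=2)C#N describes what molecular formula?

Heavy atoms from the SMILES: 12 C, 4 N.
Implicit hydrogens by atom environment:
  6 × C (aromatic): 1 H each → 6
  4 × C (aromatic): no H
  2 × C: no H
  2 × N (aromatic): no H
  2 × N: no H
  Total hydrogens = 6.
Molecular formula: C12H6N4

C12H6N4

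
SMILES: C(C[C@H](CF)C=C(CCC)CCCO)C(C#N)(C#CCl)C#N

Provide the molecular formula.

Heavy atoms from the SMILES: 17 C, 1 Cl, 1 F, 2 N, 1 O.
Implicit hydrogens by atom environment:
  8 × C: 2 H each → 16
  6 × C: no H
  2 × C: 1 H each → 2
  2 × N: no H
  1 × C: 3 H
  1 × Cl: no H
  1 × F: no H
  1 × O: 1 H
  Total hydrogens = 22.
Molecular formula: C17H22ClFN2O

C17H22ClFN2O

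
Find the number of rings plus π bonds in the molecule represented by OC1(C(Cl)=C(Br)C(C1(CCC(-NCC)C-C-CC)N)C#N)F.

Molecular formula from the SMILES: C15H24BrClFN3O.
DoU = (2C + 2 + N − H − X)/2 = (2·15 + 2 + 3 − 24 − 3)/2 = 8/2 = 4.
(Structurally: 1 ring(s) + 3 π bond(s) = 4.)

4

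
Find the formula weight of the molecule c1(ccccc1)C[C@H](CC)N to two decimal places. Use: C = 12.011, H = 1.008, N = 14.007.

Molecular formula: C10H15N.
M = 10×12.011 + 15×1.008 + 1×14.007 = 149.24 g/mol.

149.24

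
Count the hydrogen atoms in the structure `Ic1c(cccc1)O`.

Hydrogens are implicit in SMILES; fill each atom to its normal valence:
  4 × C (aromatic): 1 H each → 4
  2 × C (aromatic): no H
  1 × I: no H
  1 × O: 1 H
  Total hydrogens = 5.

5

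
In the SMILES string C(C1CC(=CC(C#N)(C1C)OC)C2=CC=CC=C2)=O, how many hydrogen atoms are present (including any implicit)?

Hydrogens are implicit in SMILES; fill each atom to its normal valence:
  5 × C (aromatic): 1 H each → 5
  4 × C: 1 H each → 4
  3 × C: no H
  2 × C: 3 H each → 6
  2 × O: no H
  1 × C: 2 H
  1 × C (aromatic): no H
  1 × N: no H
  Total hydrogens = 17.

17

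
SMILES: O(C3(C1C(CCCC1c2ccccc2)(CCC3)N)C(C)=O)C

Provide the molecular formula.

C19H27NO2

Heavy atoms from the SMILES: 19 C, 1 N, 2 O.
Implicit hydrogens by atom environment:
  6 × C: 2 H each → 12
  5 × C (aromatic): 1 H each → 5
  3 × C: no H
  2 × C: 3 H each → 6
  2 × C: 1 H each → 2
  2 × O: no H
  1 × C (aromatic): no H
  1 × N: 2 H
  Total hydrogens = 27.
Molecular formula: C19H27NO2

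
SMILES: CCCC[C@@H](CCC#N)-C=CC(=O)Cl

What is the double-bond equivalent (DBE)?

Molecular formula from the SMILES: C11H16ClNO.
DoU = (2C + 2 + N − H − X)/2 = (2·11 + 2 + 1 − 16 − 1)/2 = 8/2 = 4.
(Structurally: 0 ring(s) + 4 π bond(s) = 4.)

4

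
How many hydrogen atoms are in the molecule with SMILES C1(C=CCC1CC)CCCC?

Hydrogens are implicit in SMILES; fill each atom to its normal valence:
  5 × C: 2 H each → 10
  4 × C: 1 H each → 4
  2 × C: 3 H each → 6
  Total hydrogens = 20.

20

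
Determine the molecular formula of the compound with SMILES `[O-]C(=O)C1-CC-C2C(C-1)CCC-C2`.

Heavy atoms from the SMILES: 11 C, 2 O.
Implicit hydrogens by atom environment:
  7 × C: 2 H each → 14
  3 × C: 1 H each → 3
  1 × C: no H
  1 × O: no H
  1 × O (charge -1): no H
  Total hydrogens = 17.
Net charge -1.
Molecular formula: C11H17O2-

C11H17O2-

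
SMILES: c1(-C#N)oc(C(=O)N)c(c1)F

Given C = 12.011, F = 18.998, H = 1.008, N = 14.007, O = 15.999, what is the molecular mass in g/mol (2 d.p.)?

154.10

Molecular formula: C6H3FN2O2.
M = 6×12.011 + 1×18.998 + 3×1.008 + 2×14.007 + 2×15.999 = 154.10 g/mol.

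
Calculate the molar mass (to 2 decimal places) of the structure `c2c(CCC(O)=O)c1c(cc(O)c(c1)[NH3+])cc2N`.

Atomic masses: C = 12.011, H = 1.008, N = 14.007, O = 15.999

Molecular formula: C13H15N2O3+.
M = 13×12.011 + 15×1.008 + 2×14.007 + 3×15.999 = 247.27 g/mol.

247.27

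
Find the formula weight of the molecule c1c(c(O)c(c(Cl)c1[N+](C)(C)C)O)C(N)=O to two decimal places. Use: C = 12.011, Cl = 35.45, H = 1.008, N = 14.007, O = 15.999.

Molecular formula: C10H14ClN2O3+.
M = 10×12.011 + 1×35.45 + 14×1.008 + 2×14.007 + 3×15.999 = 245.68 g/mol.

245.68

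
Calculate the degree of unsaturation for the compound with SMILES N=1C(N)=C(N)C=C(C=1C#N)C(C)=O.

Molecular formula from the SMILES: C8H8N4O.
DoU = (2C + 2 + N − H − X)/2 = (2·8 + 2 + 4 − 8 − 0)/2 = 14/2 = 7.
(Structurally: 1 ring(s) + 6 π bond(s) = 7.)

7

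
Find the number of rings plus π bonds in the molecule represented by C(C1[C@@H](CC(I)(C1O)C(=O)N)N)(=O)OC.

Molecular formula from the SMILES: C8H13IN2O4.
DoU = (2C + 2 + N − H − X)/2 = (2·8 + 2 + 2 − 13 − 1)/2 = 6/2 = 3.
(Structurally: 1 ring(s) + 2 π bond(s) = 3.)

3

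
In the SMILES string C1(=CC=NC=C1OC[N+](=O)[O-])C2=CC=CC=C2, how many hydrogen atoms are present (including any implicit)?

10

Hydrogens are implicit in SMILES; fill each atom to its normal valence:
  8 × C (aromatic): 1 H each → 8
  3 × C (aromatic): no H
  2 × O: no H
  1 × C: 2 H
  1 × N (aromatic): no H
  1 × N (charge +1): no H
  1 × O (charge -1): no H
  Total hydrogens = 10.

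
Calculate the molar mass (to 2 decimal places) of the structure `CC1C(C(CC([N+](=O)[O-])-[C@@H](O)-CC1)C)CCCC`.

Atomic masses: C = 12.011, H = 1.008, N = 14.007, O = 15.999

257.37

Molecular formula: C14H27NO3.
M = 14×12.011 + 27×1.008 + 1×14.007 + 3×15.999 = 257.37 g/mol.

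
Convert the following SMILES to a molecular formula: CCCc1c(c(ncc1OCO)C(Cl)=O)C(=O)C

Heavy atoms from the SMILES: 12 C, 1 Cl, 1 N, 4 O.
Implicit hydrogens by atom environment:
  4 × C (aromatic): no H
  3 × C: 2 H each → 6
  3 × O: no H
  2 × C: 3 H each → 6
  2 × C: no H
  1 × C (aromatic): 1 H
  1 × Cl: no H
  1 × N (aromatic): no H
  1 × O: 1 H
  Total hydrogens = 14.
Molecular formula: C12H14ClNO4

C12H14ClNO4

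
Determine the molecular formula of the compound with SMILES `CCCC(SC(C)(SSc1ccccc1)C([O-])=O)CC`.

Heavy atoms from the SMILES: 15 C, 2 O, 3 S.
Implicit hydrogens by atom environment:
  5 × C (aromatic): 1 H each → 5
  3 × C: 3 H each → 9
  3 × C: 2 H each → 6
  3 × S: no H
  2 × C: no H
  1 × C: 1 H
  1 × C (aromatic): no H
  1 × O: no H
  1 × O (charge -1): no H
  Total hydrogens = 21.
Net charge -1.
Molecular formula: C15H21O2S3-

C15H21O2S3-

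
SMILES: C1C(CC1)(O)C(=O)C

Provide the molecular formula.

Heavy atoms from the SMILES: 6 C, 2 O.
Implicit hydrogens by atom environment:
  3 × C: 2 H each → 6
  2 × C: no H
  1 × C: 3 H
  1 × O: 1 H
  1 × O: no H
  Total hydrogens = 10.
Molecular formula: C6H10O2

C6H10O2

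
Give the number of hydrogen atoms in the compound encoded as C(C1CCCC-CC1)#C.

14

Hydrogens are implicit in SMILES; fill each atom to its normal valence:
  6 × C: 2 H each → 12
  2 × C: 1 H each → 2
  1 × C: no H
  Total hydrogens = 14.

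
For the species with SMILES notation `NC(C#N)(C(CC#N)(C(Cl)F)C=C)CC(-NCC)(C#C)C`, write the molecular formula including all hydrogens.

C15H20ClFN4

Heavy atoms from the SMILES: 15 C, 1 Cl, 1 F, 4 N.
Implicit hydrogens by atom environment:
  6 × C: no H
  4 × C: 2 H each → 8
  3 × C: 1 H each → 3
  2 × C: 3 H each → 6
  2 × N: no H
  1 × Cl: no H
  1 × F: no H
  1 × N: 2 H
  1 × N: 1 H
  Total hydrogens = 20.
Molecular formula: C15H20ClFN4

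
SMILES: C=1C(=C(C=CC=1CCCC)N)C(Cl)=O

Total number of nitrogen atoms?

1

The symbol for nitrogen appears 1 time in the SMILES.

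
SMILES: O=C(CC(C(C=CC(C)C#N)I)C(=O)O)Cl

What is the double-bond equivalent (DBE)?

Molecular formula from the SMILES: C10H11ClINO3.
DoU = (2C + 2 + N − H − X)/2 = (2·10 + 2 + 1 − 11 − 2)/2 = 10/2 = 5.
(Structurally: 0 ring(s) + 5 π bond(s) = 5.)

5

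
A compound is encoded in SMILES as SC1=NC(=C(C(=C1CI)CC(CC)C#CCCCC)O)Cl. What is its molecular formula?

C16H21ClINOS

Heavy atoms from the SMILES: 16 C, 1 Cl, 1 I, 1 N, 1 O, 1 S.
Implicit hydrogens by atom environment:
  6 × C: 2 H each → 12
  5 × C (aromatic): no H
  2 × C: 3 H each → 6
  2 × C: no H
  1 × C: 1 H
  1 × Cl: no H
  1 × I: no H
  1 × N (aromatic): no H
  1 × O: 1 H
  1 × S: 1 H
  Total hydrogens = 21.
Molecular formula: C16H21ClINOS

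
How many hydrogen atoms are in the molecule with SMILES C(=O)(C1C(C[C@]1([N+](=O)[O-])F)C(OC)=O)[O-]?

7

Hydrogens are implicit in SMILES; fill each atom to its normal valence:
  4 × O: no H
  3 × C: no H
  2 × C: 1 H each → 2
  2 × O (charge -1): no H
  1 × C: 3 H
  1 × C: 2 H
  1 × F: no H
  1 × N (charge +1): no H
  Total hydrogens = 7.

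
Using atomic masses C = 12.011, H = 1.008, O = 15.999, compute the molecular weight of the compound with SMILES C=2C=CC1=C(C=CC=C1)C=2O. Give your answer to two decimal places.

144.17

Molecular formula: C10H8O.
M = 10×12.011 + 8×1.008 + 1×15.999 = 144.17 g/mol.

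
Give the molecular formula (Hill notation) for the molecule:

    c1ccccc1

Heavy atoms from the SMILES: 6 C.
Implicit hydrogens by atom environment:
  6 × C (aromatic): 1 H each → 6
  Total hydrogens = 6.
Molecular formula: C6H6

C6H6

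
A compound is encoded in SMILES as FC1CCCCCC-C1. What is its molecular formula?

C8H15F

Heavy atoms from the SMILES: 8 C, 1 F.
Implicit hydrogens by atom environment:
  7 × C: 2 H each → 14
  1 × C: 1 H
  1 × F: no H
  Total hydrogens = 15.
Molecular formula: C8H15F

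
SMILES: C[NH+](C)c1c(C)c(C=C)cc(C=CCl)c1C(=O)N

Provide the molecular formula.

Heavy atoms from the SMILES: 14 C, 1 Cl, 2 N, 1 O.
Implicit hydrogens by atom environment:
  5 × C (aromatic): no H
  3 × C: 3 H each → 9
  3 × C: 1 H each → 3
  1 × C: 2 H
  1 × C (aromatic): 1 H
  1 × C: no H
  1 × Cl: no H
  1 × N: 2 H
  1 × N (charge +1): 1 H
  1 × O: no H
  Total hydrogens = 18.
Net charge +1.
Molecular formula: C14H18ClN2O+

C14H18ClN2O+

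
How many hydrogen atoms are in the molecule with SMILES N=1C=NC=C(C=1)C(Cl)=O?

Hydrogens are implicit in SMILES; fill each atom to its normal valence:
  3 × C (aromatic): 1 H each → 3
  2 × N (aromatic): no H
  1 × C (aromatic): no H
  1 × C: no H
  1 × Cl: no H
  1 × O: no H
  Total hydrogens = 3.

3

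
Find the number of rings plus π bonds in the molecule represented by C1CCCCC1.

1

Molecular formula from the SMILES: C6H12.
DoU = (2C + 2 + N − H − X)/2 = (2·6 + 2 + 0 − 12 − 0)/2 = 2/2 = 1.
(Structurally: 1 ring(s) + 0 π bond(s) = 1.)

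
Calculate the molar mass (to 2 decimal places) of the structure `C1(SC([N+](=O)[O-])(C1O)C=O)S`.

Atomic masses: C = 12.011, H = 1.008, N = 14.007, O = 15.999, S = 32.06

Molecular formula: C4H5NO4S2.
M = 4×12.011 + 5×1.008 + 1×14.007 + 4×15.999 + 2×32.06 = 195.21 g/mol.

195.21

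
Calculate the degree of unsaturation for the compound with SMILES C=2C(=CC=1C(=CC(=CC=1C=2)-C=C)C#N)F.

10

Molecular formula from the SMILES: C13H8FN.
DoU = (2C + 2 + N − H − X)/2 = (2·13 + 2 + 1 − 8 − 1)/2 = 20/2 = 10.
(Structurally: 2 ring(s) + 8 π bond(s) = 10.)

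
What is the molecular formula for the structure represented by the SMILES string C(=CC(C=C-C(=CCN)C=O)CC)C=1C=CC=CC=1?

C17H21NO

Heavy atoms from the SMILES: 17 C, 1 N, 1 O.
Implicit hydrogens by atom environment:
  7 × C: 1 H each → 7
  5 × C (aromatic): 1 H each → 5
  2 × C: 2 H each → 4
  1 × C: 3 H
  1 × C: no H
  1 × C (aromatic): no H
  1 × N: 2 H
  1 × O: no H
  Total hydrogens = 21.
Molecular formula: C17H21NO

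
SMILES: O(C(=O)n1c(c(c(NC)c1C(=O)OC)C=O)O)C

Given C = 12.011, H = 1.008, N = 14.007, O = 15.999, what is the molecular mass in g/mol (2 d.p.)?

Molecular formula: C10H12N2O6.
M = 10×12.011 + 12×1.008 + 2×14.007 + 6×15.999 = 256.21 g/mol.

256.21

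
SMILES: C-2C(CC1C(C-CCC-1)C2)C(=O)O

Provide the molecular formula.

Heavy atoms from the SMILES: 11 C, 2 O.
Implicit hydrogens by atom environment:
  7 × C: 2 H each → 14
  3 × C: 1 H each → 3
  1 × C: no H
  1 × O: 1 H
  1 × O: no H
  Total hydrogens = 18.
Molecular formula: C11H18O2

C11H18O2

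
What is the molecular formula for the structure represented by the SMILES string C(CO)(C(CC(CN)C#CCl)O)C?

C9H16ClNO2

Heavy atoms from the SMILES: 9 C, 1 Cl, 1 N, 2 O.
Implicit hydrogens by atom environment:
  3 × C: 2 H each → 6
  3 × C: 1 H each → 3
  2 × C: no H
  2 × O: 1 H each → 2
  1 × C: 3 H
  1 × Cl: no H
  1 × N: 2 H
  Total hydrogens = 16.
Molecular formula: C9H16ClNO2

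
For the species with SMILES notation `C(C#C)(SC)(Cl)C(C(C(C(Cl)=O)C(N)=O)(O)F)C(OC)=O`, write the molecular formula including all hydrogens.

Heavy atoms from the SMILES: 11 C, 2 Cl, 1 F, 1 N, 5 O, 1 S.
Implicit hydrogens by atom environment:
  6 × C: no H
  4 × O: no H
  3 × C: 1 H each → 3
  2 × C: 3 H each → 6
  2 × Cl: no H
  1 × F: no H
  1 × N: 2 H
  1 × O: 1 H
  1 × S: no H
  Total hydrogens = 12.
Molecular formula: C11H12Cl2FNO5S

C11H12Cl2FNO5S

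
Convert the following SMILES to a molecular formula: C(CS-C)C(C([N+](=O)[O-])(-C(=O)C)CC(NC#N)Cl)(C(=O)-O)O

Heavy atoms from the SMILES: 11 C, 1 Cl, 3 N, 6 O, 1 S.
Implicit hydrogens by atom environment:
  5 × C: no H
  3 × C: 2 H each → 6
  3 × O: no H
  2 × C: 3 H each → 6
  2 × O: 1 H each → 2
  1 × C: 1 H
  1 × Cl: no H
  1 × N: 1 H
  1 × N (charge +1): no H
  1 × N: no H
  1 × O (charge -1): no H
  1 × S: no H
  Total hydrogens = 16.
Molecular formula: C11H16ClN3O6S

C11H16ClN3O6S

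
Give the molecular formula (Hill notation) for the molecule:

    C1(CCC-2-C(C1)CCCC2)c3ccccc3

C16H22

Heavy atoms from the SMILES: 16 C.
Implicit hydrogens by atom environment:
  7 × C: 2 H each → 14
  5 × C (aromatic): 1 H each → 5
  3 × C: 1 H each → 3
  1 × C (aromatic): no H
  Total hydrogens = 22.
Molecular formula: C16H22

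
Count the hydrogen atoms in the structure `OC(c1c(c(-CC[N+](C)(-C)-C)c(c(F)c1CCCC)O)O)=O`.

Hydrogens are implicit in SMILES; fill each atom to its normal valence:
  6 × C (aromatic): no H
  5 × C: 2 H each → 10
  4 × C: 3 H each → 12
  3 × O: 1 H each → 3
  1 × C: no H
  1 × F: no H
  1 × N (charge +1): no H
  1 × O: no H
  Total hydrogens = 25.

25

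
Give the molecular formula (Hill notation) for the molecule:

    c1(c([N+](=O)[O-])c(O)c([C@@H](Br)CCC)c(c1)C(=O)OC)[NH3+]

Heavy atoms from the SMILES: 1 Br, 12 C, 2 N, 5 O.
Implicit hydrogens by atom environment:
  5 × C (aromatic): no H
  3 × O: no H
  2 × C: 3 H each → 6
  2 × C: 2 H each → 4
  1 × Br: no H
  1 × C (aromatic): 1 H
  1 × C: 1 H
  1 × C: no H
  1 × N (charge +1): 3 H
  1 × N (charge +1): no H
  1 × O: 1 H
  1 × O (charge -1): no H
  Total hydrogens = 16.
Net charge +1.
Molecular formula: C12H16BrN2O5+

C12H16BrN2O5+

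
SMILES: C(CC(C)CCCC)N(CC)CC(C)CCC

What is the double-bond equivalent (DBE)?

Molecular formula from the SMILES: C16H35N.
DoU = (2C + 2 + N − H − X)/2 = (2·16 + 2 + 1 − 35 − 0)/2 = 0/2 = 0.
(Structurally: 0 ring(s) + 0 π bond(s) = 0.)

0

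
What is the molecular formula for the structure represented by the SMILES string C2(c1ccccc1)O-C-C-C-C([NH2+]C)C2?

C13H20NO+

Heavy atoms from the SMILES: 13 C, 1 N, 1 O.
Implicit hydrogens by atom environment:
  5 × C (aromatic): 1 H each → 5
  4 × C: 2 H each → 8
  2 × C: 1 H each → 2
  1 × C: 3 H
  1 × C (aromatic): no H
  1 × N (charge +1): 2 H
  1 × O: no H
  Total hydrogens = 20.
Net charge +1.
Molecular formula: C13H20NO+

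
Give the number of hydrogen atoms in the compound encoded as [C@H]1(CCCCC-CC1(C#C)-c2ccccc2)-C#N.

19

Hydrogens are implicit in SMILES; fill each atom to its normal valence:
  6 × C: 2 H each → 12
  5 × C (aromatic): 1 H each → 5
  3 × C: no H
  2 × C: 1 H each → 2
  1 × C (aromatic): no H
  1 × N: no H
  Total hydrogens = 19.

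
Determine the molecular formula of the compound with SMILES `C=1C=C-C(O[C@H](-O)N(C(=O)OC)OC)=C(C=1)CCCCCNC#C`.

C17H24N2O5

Heavy atoms from the SMILES: 17 C, 2 N, 5 O.
Implicit hydrogens by atom environment:
  5 × C: 2 H each → 10
  4 × C (aromatic): 1 H each → 4
  4 × O: no H
  2 × C: 3 H each → 6
  2 × C: 1 H each → 2
  2 × C (aromatic): no H
  2 × C: no H
  1 × N: 1 H
  1 × N: no H
  1 × O: 1 H
  Total hydrogens = 24.
Molecular formula: C17H24N2O5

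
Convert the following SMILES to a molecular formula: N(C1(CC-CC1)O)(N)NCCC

Heavy atoms from the SMILES: 8 C, 3 N, 1 O.
Implicit hydrogens by atom environment:
  6 × C: 2 H each → 12
  1 × C: 3 H
  1 × C: no H
  1 × N: 2 H
  1 × N: 1 H
  1 × N: no H
  1 × O: 1 H
  Total hydrogens = 19.
Molecular formula: C8H19N3O

C8H19N3O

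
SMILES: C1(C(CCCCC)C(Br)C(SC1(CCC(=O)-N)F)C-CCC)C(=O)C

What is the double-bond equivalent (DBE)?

3

Molecular formula from the SMILES: C19H33BrFNO2S.
DoU = (2C + 2 + N − H − X)/2 = (2·19 + 2 + 1 − 33 − 2)/2 = 6/2 = 3.
(Structurally: 1 ring(s) + 2 π bond(s) = 3.)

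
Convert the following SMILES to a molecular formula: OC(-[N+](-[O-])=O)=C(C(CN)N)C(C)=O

Heavy atoms from the SMILES: 6 C, 3 N, 4 O.
Implicit hydrogens by atom environment:
  3 × C: no H
  2 × N: 2 H each → 4
  2 × O: no H
  1 × C: 3 H
  1 × C: 2 H
  1 × C: 1 H
  1 × N (charge +1): no H
  1 × O: 1 H
  1 × O (charge -1): no H
  Total hydrogens = 11.
Molecular formula: C6H11N3O4

C6H11N3O4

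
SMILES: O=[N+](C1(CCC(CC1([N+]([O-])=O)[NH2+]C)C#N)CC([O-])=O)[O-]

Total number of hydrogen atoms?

Hydrogens are implicit in SMILES; fill each atom to its normal valence:
  4 × C: 2 H each → 8
  4 × C: no H
  3 × O: no H
  3 × O (charge -1): no H
  2 × N (charge +1): no H
  1 × C: 3 H
  1 × C: 1 H
  1 × N (charge +1): 2 H
  1 × N: no H
  Total hydrogens = 14.

14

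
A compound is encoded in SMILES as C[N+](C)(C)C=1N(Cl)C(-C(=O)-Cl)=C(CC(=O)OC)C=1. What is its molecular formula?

Heavy atoms from the SMILES: 11 C, 2 Cl, 2 N, 3 O.
Implicit hydrogens by atom environment:
  4 × C: 3 H each → 12
  3 × C (aromatic): no H
  3 × O: no H
  2 × C: no H
  2 × Cl: no H
  1 × C: 2 H
  1 × C (aromatic): 1 H
  1 × N (aromatic): no H
  1 × N (charge +1): no H
  Total hydrogens = 15.
Net charge +1.
Molecular formula: C11H15Cl2N2O3+

C11H15Cl2N2O3+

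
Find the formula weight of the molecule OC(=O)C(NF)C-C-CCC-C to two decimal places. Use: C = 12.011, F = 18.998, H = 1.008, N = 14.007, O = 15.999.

177.22

Molecular formula: C8H16FNO2.
M = 8×12.011 + 1×18.998 + 16×1.008 + 1×14.007 + 2×15.999 = 177.22 g/mol.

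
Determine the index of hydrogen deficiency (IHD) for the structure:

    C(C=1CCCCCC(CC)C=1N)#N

4

Molecular formula from the SMILES: C11H18N2.
DoU = (2C + 2 + N − H − X)/2 = (2·11 + 2 + 2 − 18 − 0)/2 = 8/2 = 4.
(Structurally: 1 ring(s) + 3 π bond(s) = 4.)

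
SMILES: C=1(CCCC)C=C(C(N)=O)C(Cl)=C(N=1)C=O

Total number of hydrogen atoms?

Hydrogens are implicit in SMILES; fill each atom to its normal valence:
  4 × C (aromatic): no H
  3 × C: 2 H each → 6
  2 × O: no H
  1 × C: 3 H
  1 × C (aromatic): 1 H
  1 × C: 1 H
  1 × C: no H
  1 × Cl: no H
  1 × N: 2 H
  1 × N (aromatic): no H
  Total hydrogens = 13.

13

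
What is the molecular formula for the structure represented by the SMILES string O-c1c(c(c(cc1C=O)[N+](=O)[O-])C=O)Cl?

Heavy atoms from the SMILES: 8 C, 1 Cl, 1 N, 5 O.
Implicit hydrogens by atom environment:
  5 × C (aromatic): no H
  3 × O: no H
  2 × C: 1 H each → 2
  1 × C (aromatic): 1 H
  1 × Cl: no H
  1 × N (charge +1): no H
  1 × O: 1 H
  1 × O (charge -1): no H
  Total hydrogens = 4.
Molecular formula: C8H4ClNO5

C8H4ClNO5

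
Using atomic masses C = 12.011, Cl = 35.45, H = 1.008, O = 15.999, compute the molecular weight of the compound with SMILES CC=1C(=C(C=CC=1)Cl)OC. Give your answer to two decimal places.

Molecular formula: C8H9ClO.
M = 8×12.011 + 1×35.45 + 9×1.008 + 1×15.999 = 156.61 g/mol.

156.61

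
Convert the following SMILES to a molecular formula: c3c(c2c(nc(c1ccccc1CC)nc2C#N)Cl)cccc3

Heavy atoms from the SMILES: 19 C, 1 Cl, 3 N.
Implicit hydrogens by atom environment:
  9 × C (aromatic): 1 H each → 9
  7 × C (aromatic): no H
  2 × N (aromatic): no H
  1 × C: 3 H
  1 × C: 2 H
  1 × C: no H
  1 × Cl: no H
  1 × N: no H
  Total hydrogens = 14.
Molecular formula: C19H14ClN3

C19H14ClN3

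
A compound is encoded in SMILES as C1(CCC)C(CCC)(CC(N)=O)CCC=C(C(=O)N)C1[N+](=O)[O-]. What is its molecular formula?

C16H27N3O4

Heavy atoms from the SMILES: 16 C, 3 N, 4 O.
Implicit hydrogens by atom environment:
  7 × C: 2 H each → 14
  4 × C: no H
  3 × C: 1 H each → 3
  3 × O: no H
  2 × C: 3 H each → 6
  2 × N: 2 H each → 4
  1 × N (charge +1): no H
  1 × O (charge -1): no H
  Total hydrogens = 27.
Molecular formula: C16H27N3O4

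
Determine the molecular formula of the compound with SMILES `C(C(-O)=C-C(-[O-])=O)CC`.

Heavy atoms from the SMILES: 6 C, 3 O.
Implicit hydrogens by atom environment:
  2 × C: 2 H each → 4
  2 × C: no H
  1 × C: 3 H
  1 × C: 1 H
  1 × O: 1 H
  1 × O: no H
  1 × O (charge -1): no H
  Total hydrogens = 9.
Net charge -1.
Molecular formula: C6H9O3-

C6H9O3-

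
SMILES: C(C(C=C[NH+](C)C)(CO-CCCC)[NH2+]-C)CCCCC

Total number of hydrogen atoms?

Hydrogens are implicit in SMILES; fill each atom to its normal valence:
  9 × C: 2 H each → 18
  5 × C: 3 H each → 15
  2 × C: 1 H each → 2
  1 × C: no H
  1 × N (charge +1): 2 H
  1 × N (charge +1): 1 H
  1 × O: no H
  Total hydrogens = 38.

38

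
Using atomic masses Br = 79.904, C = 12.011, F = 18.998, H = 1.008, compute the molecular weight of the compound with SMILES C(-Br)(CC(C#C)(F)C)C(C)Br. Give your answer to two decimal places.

Molecular formula: C8H11Br2F.
M = 2×79.904 + 8×12.011 + 1×18.998 + 11×1.008 = 285.98 g/mol.

285.98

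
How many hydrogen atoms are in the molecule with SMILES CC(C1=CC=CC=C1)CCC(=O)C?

16

Hydrogens are implicit in SMILES; fill each atom to its normal valence:
  5 × C (aromatic): 1 H each → 5
  2 × C: 3 H each → 6
  2 × C: 2 H each → 4
  1 × C: 1 H
  1 × C: no H
  1 × C (aromatic): no H
  1 × O: no H
  Total hydrogens = 16.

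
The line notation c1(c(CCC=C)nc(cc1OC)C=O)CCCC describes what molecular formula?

C15H21NO2

Heavy atoms from the SMILES: 15 C, 1 N, 2 O.
Implicit hydrogens by atom environment:
  6 × C: 2 H each → 12
  4 × C (aromatic): no H
  2 × C: 3 H each → 6
  2 × C: 1 H each → 2
  2 × O: no H
  1 × C (aromatic): 1 H
  1 × N (aromatic): no H
  Total hydrogens = 21.
Molecular formula: C15H21NO2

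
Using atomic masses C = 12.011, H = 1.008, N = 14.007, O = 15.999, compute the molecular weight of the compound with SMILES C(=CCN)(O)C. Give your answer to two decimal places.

87.12

Molecular formula: C4H9NO.
M = 4×12.011 + 9×1.008 + 1×14.007 + 1×15.999 = 87.12 g/mol.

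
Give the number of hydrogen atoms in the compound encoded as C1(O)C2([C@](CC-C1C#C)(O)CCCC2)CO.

Hydrogens are implicit in SMILES; fill each atom to its normal valence:
  7 × C: 2 H each → 14
  3 × C: 1 H each → 3
  3 × C: no H
  3 × O: 1 H each → 3
  Total hydrogens = 20.

20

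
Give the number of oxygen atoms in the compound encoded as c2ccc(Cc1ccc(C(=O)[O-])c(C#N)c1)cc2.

2

The symbol for oxygen appears 2 times in the SMILES.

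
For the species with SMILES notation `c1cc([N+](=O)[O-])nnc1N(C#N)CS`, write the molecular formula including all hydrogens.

C6H5N5O2S

Heavy atoms from the SMILES: 6 C, 5 N, 2 O, 1 S.
Implicit hydrogens by atom environment:
  2 × C (aromatic): 1 H each → 2
  2 × C (aromatic): no H
  2 × N (aromatic): no H
  2 × N: no H
  1 × C: 2 H
  1 × C: no H
  1 × N (charge +1): no H
  1 × O: no H
  1 × O (charge -1): no H
  1 × S: 1 H
  Total hydrogens = 5.
Molecular formula: C6H5N5O2S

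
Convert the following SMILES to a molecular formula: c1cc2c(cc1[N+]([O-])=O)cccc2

C10H7NO2

Heavy atoms from the SMILES: 10 C, 1 N, 2 O.
Implicit hydrogens by atom environment:
  7 × C (aromatic): 1 H each → 7
  3 × C (aromatic): no H
  1 × N (charge +1): no H
  1 × O: no H
  1 × O (charge -1): no H
  Total hydrogens = 7.
Molecular formula: C10H7NO2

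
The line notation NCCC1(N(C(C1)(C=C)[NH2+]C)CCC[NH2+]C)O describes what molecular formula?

Heavy atoms from the SMILES: 12 C, 4 N, 1 O.
Implicit hydrogens by atom environment:
  7 × C: 2 H each → 14
  2 × C: 3 H each → 6
  2 × C: no H
  2 × N (charge +1): 2 H each → 4
  1 × C: 1 H
  1 × N: 2 H
  1 × N: no H
  1 × O: 1 H
  Total hydrogens = 28.
Net charge +2.
Molecular formula: [C12H28N4O]2+

[C12H28N4O]2+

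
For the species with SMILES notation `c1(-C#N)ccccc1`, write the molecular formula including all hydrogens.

C7H5N

Heavy atoms from the SMILES: 7 C, 1 N.
Implicit hydrogens by atom environment:
  5 × C (aromatic): 1 H each → 5
  1 × C (aromatic): no H
  1 × C: no H
  1 × N: no H
  Total hydrogens = 5.
Molecular formula: C7H5N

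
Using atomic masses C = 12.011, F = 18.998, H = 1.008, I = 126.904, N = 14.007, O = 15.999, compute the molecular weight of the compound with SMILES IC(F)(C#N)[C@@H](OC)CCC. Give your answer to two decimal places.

Molecular formula: C7H11FINO.
M = 7×12.011 + 1×18.998 + 11×1.008 + 1×126.904 + 1×14.007 + 1×15.999 = 271.07 g/mol.

271.07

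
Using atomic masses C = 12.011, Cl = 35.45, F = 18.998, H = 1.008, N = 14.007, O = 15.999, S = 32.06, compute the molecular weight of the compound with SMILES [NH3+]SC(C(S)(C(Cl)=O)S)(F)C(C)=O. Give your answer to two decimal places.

264.75

Molecular formula: C5H8ClFNO2S3+.
M = 5×12.011 + 1×35.45 + 1×18.998 + 8×1.008 + 1×14.007 + 2×15.999 + 3×32.06 = 264.75 g/mol.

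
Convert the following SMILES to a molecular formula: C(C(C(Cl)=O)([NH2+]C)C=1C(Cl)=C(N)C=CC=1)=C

Heavy atoms from the SMILES: 11 C, 2 Cl, 2 N, 1 O.
Implicit hydrogens by atom environment:
  3 × C (aromatic): 1 H each → 3
  3 × C (aromatic): no H
  2 × C: no H
  2 × Cl: no H
  1 × C: 3 H
  1 × C: 2 H
  1 × C: 1 H
  1 × N (charge +1): 2 H
  1 × N: 2 H
  1 × O: no H
  Total hydrogens = 13.
Net charge +1.
Molecular formula: C11H13Cl2N2O+

C11H13Cl2N2O+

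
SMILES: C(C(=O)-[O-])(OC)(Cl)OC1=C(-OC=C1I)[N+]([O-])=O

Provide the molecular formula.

C7H4ClINO7-

Heavy atoms from the SMILES: 7 C, 1 Cl, 1 I, 1 N, 7 O.
Implicit hydrogens by atom environment:
  4 × O: no H
  3 × C (aromatic): no H
  2 × C: no H
  2 × O (charge -1): no H
  1 × C: 3 H
  1 × C (aromatic): 1 H
  1 × Cl: no H
  1 × I: no H
  1 × N (charge +1): no H
  1 × O (aromatic): no H
  Total hydrogens = 4.
Net charge -1.
Molecular formula: C7H4ClINO7-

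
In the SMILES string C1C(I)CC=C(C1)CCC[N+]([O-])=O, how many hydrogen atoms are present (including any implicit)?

14

Hydrogens are implicit in SMILES; fill each atom to its normal valence:
  6 × C: 2 H each → 12
  2 × C: 1 H each → 2
  1 × C: no H
  1 × I: no H
  1 × N (charge +1): no H
  1 × O: no H
  1 × O (charge -1): no H
  Total hydrogens = 14.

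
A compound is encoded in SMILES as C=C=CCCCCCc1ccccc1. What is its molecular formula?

C14H18

Heavy atoms from the SMILES: 14 C.
Implicit hydrogens by atom environment:
  6 × C: 2 H each → 12
  5 × C (aromatic): 1 H each → 5
  1 × C: 1 H
  1 × C: no H
  1 × C (aromatic): no H
  Total hydrogens = 18.
Molecular formula: C14H18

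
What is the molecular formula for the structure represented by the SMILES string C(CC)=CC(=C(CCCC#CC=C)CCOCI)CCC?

C19H29IO

Heavy atoms from the SMILES: 19 C, 1 I, 1 O.
Implicit hydrogens by atom environment:
  10 × C: 2 H each → 20
  4 × C: no H
  3 × C: 1 H each → 3
  2 × C: 3 H each → 6
  1 × I: no H
  1 × O: no H
  Total hydrogens = 29.
Molecular formula: C19H29IO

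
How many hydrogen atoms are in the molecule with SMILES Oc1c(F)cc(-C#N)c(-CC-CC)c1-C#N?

Hydrogens are implicit in SMILES; fill each atom to its normal valence:
  5 × C (aromatic): no H
  3 × C: 2 H each → 6
  2 × C: no H
  2 × N: no H
  1 × C: 3 H
  1 × C (aromatic): 1 H
  1 × F: no H
  1 × O: 1 H
  Total hydrogens = 11.

11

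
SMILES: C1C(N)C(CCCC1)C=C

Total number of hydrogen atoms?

17

Hydrogens are implicit in SMILES; fill each atom to its normal valence:
  6 × C: 2 H each → 12
  3 × C: 1 H each → 3
  1 × N: 2 H
  Total hydrogens = 17.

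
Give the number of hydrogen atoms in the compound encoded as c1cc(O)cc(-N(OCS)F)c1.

Hydrogens are implicit in SMILES; fill each atom to its normal valence:
  4 × C (aromatic): 1 H each → 4
  2 × C (aromatic): no H
  1 × C: 2 H
  1 × F: no H
  1 × N: no H
  1 × O: 1 H
  1 × O: no H
  1 × S: 1 H
  Total hydrogens = 8.

8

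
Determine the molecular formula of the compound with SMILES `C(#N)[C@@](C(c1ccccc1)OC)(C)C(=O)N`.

Heavy atoms from the SMILES: 12 C, 2 N, 2 O.
Implicit hydrogens by atom environment:
  5 × C (aromatic): 1 H each → 5
  3 × C: no H
  2 × C: 3 H each → 6
  2 × O: no H
  1 × C: 1 H
  1 × C (aromatic): no H
  1 × N: 2 H
  1 × N: no H
  Total hydrogens = 14.
Molecular formula: C12H14N2O2

C12H14N2O2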